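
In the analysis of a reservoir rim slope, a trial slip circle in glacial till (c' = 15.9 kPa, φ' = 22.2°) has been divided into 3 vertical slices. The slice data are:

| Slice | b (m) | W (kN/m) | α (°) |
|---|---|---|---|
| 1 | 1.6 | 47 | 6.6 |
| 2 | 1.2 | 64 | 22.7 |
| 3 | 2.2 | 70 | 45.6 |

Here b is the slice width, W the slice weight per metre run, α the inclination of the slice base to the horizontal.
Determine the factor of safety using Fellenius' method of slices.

Ordinary method of slices: FS = Σ[c'·Δl_i + (W_i cosα_i)·tanφ'] / Σ W_i sinα_i, with Δl_i = b_i / cosα_i.
Slice 1: Δl = 1.6/cos6.6° = 1.611 m; N'_1 = 47·cos6.6° = 46.7; c'Δl = 25.61; W sinα = 5.4
Slice 2: Δl = 1.2/cos22.7° = 1.301 m; N'_2 = 64·cos22.7° = 59.0; c'Δl = 20.68; W sinα = 24.7
Slice 3: Δl = 2.2/cos45.6° = 3.144 m; N'_3 = 70·cos45.6° = 49.0; c'Δl = 50.00; W sinα = 50.0
Σc'Δl = 96.3 kN/m; ΣN' = 154.7 kN/m; ΣW sinα = 80.1 kN/m
Resisting = 96.3 + 154.7·tan22.2° = 96.3 + 63.1 = 159.4 kN/m
FS = 159.4 / 80.1 = 1.990

FS = 1.99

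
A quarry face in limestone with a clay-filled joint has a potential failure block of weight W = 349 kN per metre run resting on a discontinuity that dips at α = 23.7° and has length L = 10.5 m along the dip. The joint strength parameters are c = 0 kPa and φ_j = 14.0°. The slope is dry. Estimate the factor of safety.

FS = 0.57

Resolving the block weight along and normal to the plane and applying the Mohr–Coulomb strength on the joint:
N' = W cosα = 349·cos23.7° = 319.6 kN/m
Driving force T = W sinα = 349·sin23.7° = 140.3 kN/m
Resisting force R = c·L + N'·tanφ_j = 0·10.5 + 319.6·tan14.0° = 0.0 + 79.7 = 79.7 kN/m
FS = R / T = 79.7 / 140.3 = 0.568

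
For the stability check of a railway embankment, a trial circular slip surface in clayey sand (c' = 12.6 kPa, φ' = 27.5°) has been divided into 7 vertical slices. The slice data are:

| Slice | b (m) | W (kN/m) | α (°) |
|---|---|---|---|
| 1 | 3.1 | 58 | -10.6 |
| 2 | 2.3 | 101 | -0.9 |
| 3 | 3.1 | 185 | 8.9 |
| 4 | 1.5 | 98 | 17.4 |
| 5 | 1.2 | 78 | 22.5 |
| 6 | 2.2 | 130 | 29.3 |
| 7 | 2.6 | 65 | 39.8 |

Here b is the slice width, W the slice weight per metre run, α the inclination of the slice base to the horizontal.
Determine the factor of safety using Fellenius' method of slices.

FS = 3.14

Ordinary method of slices: FS = Σ[c'·Δl_i + (W_i cosα_i)·tanφ'] / Σ W_i sinα_i, with Δl_i = b_i / cosα_i.
Slice 1: Δl = 3.1/cos(-10.6°) = 3.154 m; N'_1 = 58·cos(-10.6°) = 57.0; c'Δl = 39.74; W sinα = -10.7
Slice 2: Δl = 2.3/cos(-0.9°) = 2.300 m; N'_2 = 101·cos(-0.9°) = 101.0; c'Δl = 28.98; W sinα = -1.6
Slice 3: Δl = 3.1/cos8.9° = 3.138 m; N'_3 = 185·cos8.9° = 182.8; c'Δl = 39.54; W sinα = 28.6
Slice 4: Δl = 1.5/cos17.4° = 1.572 m; N'_4 = 98·cos17.4° = 93.5; c'Δl = 19.81; W sinα = 29.3
Slice 5: Δl = 1.2/cos22.5° = 1.299 m; N'_5 = 78·cos22.5° = 72.1; c'Δl = 16.37; W sinα = 29.8
Slice 6: Δl = 2.2/cos29.3° = 2.523 m; N'_6 = 130·cos29.3° = 113.4; c'Δl = 31.79; W sinα = 63.6
Slice 7: Δl = 2.6/cos39.8° = 3.384 m; N'_7 = 65·cos39.8° = 49.9; c'Δl = 42.64; W sinα = 41.6
Σc'Δl = 218.9 kN/m; ΣN' = 669.7 kN/m; ΣW sinα = 180.7 kN/m
Resisting = 218.9 + 669.7·tan27.5° = 218.9 + 348.6 = 567.5 kN/m
FS = 567.5 / 180.7 = 3.139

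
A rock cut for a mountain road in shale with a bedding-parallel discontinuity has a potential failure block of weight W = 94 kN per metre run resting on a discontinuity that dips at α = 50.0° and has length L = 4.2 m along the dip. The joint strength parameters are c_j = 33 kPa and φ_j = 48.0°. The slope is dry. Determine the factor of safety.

FS = 2.86

Resolving the block weight along and normal to the plane and applying the Mohr–Coulomb strength on the joint:
N' = W cosα = 94·cos50.0° = 60.4 kN/m
Driving force T = W sinα = 94·sin50.0° = 72.0 kN/m
Resisting force R = c_j·L + N'·tanφ_j = 33·4.2 + 60.4·tan48.0° = 138.6 + 67.1 = 205.7 kN/m
FS = R / T = 205.7 / 72.0 = 2.857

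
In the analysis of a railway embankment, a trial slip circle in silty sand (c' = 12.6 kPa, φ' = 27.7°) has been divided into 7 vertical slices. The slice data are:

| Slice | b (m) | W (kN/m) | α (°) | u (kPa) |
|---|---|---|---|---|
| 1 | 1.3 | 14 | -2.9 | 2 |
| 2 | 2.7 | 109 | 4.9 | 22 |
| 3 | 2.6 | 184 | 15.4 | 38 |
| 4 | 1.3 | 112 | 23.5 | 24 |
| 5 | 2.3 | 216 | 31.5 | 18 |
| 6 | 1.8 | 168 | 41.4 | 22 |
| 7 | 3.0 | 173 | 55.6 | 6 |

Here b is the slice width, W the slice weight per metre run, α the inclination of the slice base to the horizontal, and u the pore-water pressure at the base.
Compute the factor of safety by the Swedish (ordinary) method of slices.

FS = 1.03

Ordinary method of slices: FS = Σ[c'·Δl_i + (W_i cosα_i − u_i·Δl_i)·tanφ'] / Σ W_i sinα_i, with Δl_i = b_i / cosα_i.
Slice 1: Δl = 1.3/cos(-2.9°) = 1.302 m; N'_1 = 14·cos(-2.9°) − 2·1.302 = 11.4; c'Δl = 16.40; W sinα = -0.7
Slice 2: Δl = 2.7/cos4.9° = 2.710 m; N'_2 = 109·cos4.9° − 22·2.710 = 49.0; c'Δl = 34.14; W sinα = 9.3
Slice 3: Δl = 2.6/cos15.4° = 2.697 m; N'_3 = 184·cos15.4° − 38·2.697 = 74.9; c'Δl = 33.98; W sinα = 48.9
Slice 4: Δl = 1.3/cos23.5° = 1.418 m; N'_4 = 112·cos23.5° − 24·1.418 = 68.7; c'Δl = 17.86; W sinα = 44.7
Slice 5: Δl = 2.3/cos31.5° = 2.698 m; N'_5 = 216·cos31.5° − 18·2.698 = 135.6; c'Δl = 33.99; W sinα = 112.9
Slice 6: Δl = 1.8/cos41.4° = 2.400 m; N'_6 = 168·cos41.4° − 22·2.400 = 73.2; c'Δl = 30.24; W sinα = 111.1
Slice 7: Δl = 3.0/cos55.6° = 5.310 m; N'_7 = 173·cos55.6° − 6·5.310 = 65.9; c'Δl = 66.91; W sinα = 142.7
Σc'Δl = 233.5 kN/m; ΣN' = 478.7 kN/m; ΣW sinα = 468.8 kN/m
Resisting = 233.5 + 478.7·tan27.7° = 233.5 + 251.3 = 484.8 kN/m
FS = 484.8 / 468.8 = 1.034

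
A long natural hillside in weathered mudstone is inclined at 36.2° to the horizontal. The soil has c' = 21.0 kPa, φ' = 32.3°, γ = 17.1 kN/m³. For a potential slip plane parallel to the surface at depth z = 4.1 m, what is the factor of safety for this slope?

For an infinite slope with a slip plane parallel to the surface (no pore pressure): FS = [c' + γz cos²β tanφ'] / [γz sinβ cosβ].
γz = 17.1·4.1 = 70.11 kN/m²
Numerator = 21.0 + 70.11·cos²36.2°·tan32.3° = 21.0 + 70.11·0.6512·0.6322 = 49.862 kPa
Denominator = 70.11·sin36.2°·cos36.2° = 70.11·0.5906·0.8070 = 33.414 kPa
FS = 49.862 / 33.414 = 1.492

FS = 1.49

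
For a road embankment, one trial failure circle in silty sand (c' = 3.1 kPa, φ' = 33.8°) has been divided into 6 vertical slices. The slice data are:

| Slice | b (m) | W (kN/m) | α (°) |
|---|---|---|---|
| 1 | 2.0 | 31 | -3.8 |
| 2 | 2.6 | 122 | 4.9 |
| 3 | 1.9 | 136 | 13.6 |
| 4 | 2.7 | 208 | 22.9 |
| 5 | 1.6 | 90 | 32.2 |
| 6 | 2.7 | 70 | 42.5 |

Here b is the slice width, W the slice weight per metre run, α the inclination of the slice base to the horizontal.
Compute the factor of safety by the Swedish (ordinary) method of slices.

Ordinary method of slices: FS = Σ[c'·Δl_i + (W_i cosα_i)·tanφ'] / Σ W_i sinα_i, with Δl_i = b_i / cosα_i.
Slice 1: Δl = 2.0/cos(-3.8°) = 2.004 m; N'_1 = 31·cos(-3.8°) = 30.9; c'Δl = 6.21; W sinα = -2.1
Slice 2: Δl = 2.6/cos4.9° = 2.610 m; N'_2 = 122·cos4.9° = 121.6; c'Δl = 8.09; W sinα = 10.4
Slice 3: Δl = 1.9/cos13.6° = 1.955 m; N'_3 = 136·cos13.6° = 132.2; c'Δl = 6.06; W sinα = 32.0
Slice 4: Δl = 2.7/cos22.9° = 2.931 m; N'_4 = 208·cos22.9° = 191.6; c'Δl = 9.09; W sinα = 80.9
Slice 5: Δl = 1.6/cos32.2° = 1.891 m; N'_5 = 90·cos32.2° = 76.2; c'Δl = 5.86; W sinα = 48.0
Slice 6: Δl = 2.7/cos42.5° = 3.662 m; N'_6 = 70·cos42.5° = 51.6; c'Δl = 11.35; W sinα = 47.3
Σc'Δl = 46.7 kN/m; ΣN' = 604.0 kN/m; ΣW sinα = 216.5 kN/m
Resisting = 46.7 + 604.0·tan33.8° = 46.7 + 404.4 = 451.0 kN/m
FS = 451.0 / 216.5 = 2.083

FS = 2.08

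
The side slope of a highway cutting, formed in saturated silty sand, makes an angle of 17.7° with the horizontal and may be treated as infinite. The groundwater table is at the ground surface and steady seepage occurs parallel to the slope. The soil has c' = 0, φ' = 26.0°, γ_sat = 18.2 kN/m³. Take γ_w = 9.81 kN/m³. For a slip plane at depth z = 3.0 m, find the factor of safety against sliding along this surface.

With seepage parallel to the slope and the water table at the surface, the effective normal stress on the slip plane uses the buoyant unit weight γ' = γ_sat − γ_w while the driving shear stress uses γ_sat:
FS = [c' + γ' z cos²β tanφ'] / [γ_sat z sinβ cosβ]
(For c' = 0 this reduces to FS = (γ'/γ_sat)·tanφ'/tanβ.)
γ' = 18.2 − 9.81 = 8.39 kN/m³
Numerator = 0.0 + 8.39·3.0·cos²17.7°·tan26.0° = 0.0 + 8.39·3.0·0.9076·0.4877 = 11.141 kPa
Denominator = 18.2·3.0·sin17.7°·cos17.7° = 18.2·3.0·0.3040·0.9527 = 15.814 kPa
FS = 11.141 / 15.814 = 0.705

FS = 0.70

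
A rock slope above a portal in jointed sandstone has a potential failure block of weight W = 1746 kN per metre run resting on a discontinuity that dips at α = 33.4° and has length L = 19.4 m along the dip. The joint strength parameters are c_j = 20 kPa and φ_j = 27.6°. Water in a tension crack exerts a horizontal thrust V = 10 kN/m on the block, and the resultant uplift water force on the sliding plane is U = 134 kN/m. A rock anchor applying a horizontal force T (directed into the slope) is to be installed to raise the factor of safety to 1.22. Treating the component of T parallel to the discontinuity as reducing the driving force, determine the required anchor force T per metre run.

Resolving forces along and normal to the sliding plane, with the horizontal anchor force T adding T·sinα to the effective normal force and T·cosα acting up the plane against the driving force:
FS = [c_jL + (W cosα − U − V sinα + T sinα) tanφ_j] / [W sinα + V cosα − T cosα]
Without the anchor: N' = 1318.1 kN/m, driving T_d = 969.5 kN/m, resisting R = 20·19.4 + 1318.1·tan27.6° = 1077.1 kN/m, FS = 1.11.
Setting FS = 1.22 and solving for T:
1.22·(969.5 − T cos33.4°) = 1077.1 + T sin33.4°·tan27.6°
T·(sin33.4°·tan27.6° + 1.22·cos33.4°) = 1.22·969.5 − 1077.1
T·(0.5505·0.5228 + 1.22·0.8348) = 1182.8 − 1077.1 = 105.7
T·1.3063 = 105.7
T = 80.9 kN/m

T = 81 kN/m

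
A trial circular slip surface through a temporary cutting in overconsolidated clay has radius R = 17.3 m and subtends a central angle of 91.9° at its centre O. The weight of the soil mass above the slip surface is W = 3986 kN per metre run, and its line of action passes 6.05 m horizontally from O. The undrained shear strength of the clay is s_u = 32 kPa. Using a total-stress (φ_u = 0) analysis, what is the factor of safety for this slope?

FS = 0.64

Taking moments about the centre O, the resisting moment is provided by the undrained shear strength acting along the arc:
Arc length L_a = R·θ = 17.3·(91.9°·π/180) = 17.3·1.6040 = 27.75 m
M_R = s_u·L_a·R = 32·27.75·17.3 = 15361.6 kN·m/m
M_D = W·d = 3986·6.05 = 24115.3 kN·m/m
FS = M_R / M_D = 15361.6 / 24115.3 = 0.637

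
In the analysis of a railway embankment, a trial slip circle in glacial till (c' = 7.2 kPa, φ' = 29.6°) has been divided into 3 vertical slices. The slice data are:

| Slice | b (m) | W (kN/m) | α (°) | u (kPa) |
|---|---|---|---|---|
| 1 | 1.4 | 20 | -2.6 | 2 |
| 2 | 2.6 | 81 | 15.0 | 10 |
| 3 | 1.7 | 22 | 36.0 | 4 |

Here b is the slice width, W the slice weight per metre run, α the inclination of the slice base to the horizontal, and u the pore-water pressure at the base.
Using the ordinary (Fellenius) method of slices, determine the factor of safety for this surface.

Ordinary method of slices: FS = Σ[c'·Δl_i + (W_i cosα_i − u_i·Δl_i)·tanφ'] / Σ W_i sinα_i, with Δl_i = b_i / cosα_i.
Slice 1: Δl = 1.4/cos(-2.6°) = 1.401 m; N'_1 = 20·cos(-2.6°) − 2·1.401 = 17.2; c'Δl = 10.09; W sinα = -0.9
Slice 2: Δl = 2.6/cos15.0° = 2.692 m; N'_2 = 81·cos15.0° − 10·2.692 = 51.3; c'Δl = 19.38; W sinα = 21.0
Slice 3: Δl = 1.7/cos36.0° = 2.101 m; N'_3 = 22·cos36.0° − 4·2.101 = 9.4; c'Δl = 15.13; W sinα = 12.9
Σc'Δl = 44.6 kN/m; ΣN' = 77.9 kN/m; ΣW sinα = 33.0 kN/m
Resisting = 44.6 + 77.9·tan29.6° = 44.6 + 44.2 = 88.8 kN/m
FS = 88.8 / 33.0 = 2.693

FS = 2.69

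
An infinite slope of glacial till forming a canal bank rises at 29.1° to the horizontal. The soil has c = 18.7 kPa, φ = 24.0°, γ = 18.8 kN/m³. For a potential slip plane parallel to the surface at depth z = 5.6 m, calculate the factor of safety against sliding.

For an infinite slope with a slip plane parallel to the surface (no pore pressure): FS = [c + γz cos²β tanφ] / [γz sinβ cosβ].
γz = 18.8·5.6 = 105.28 kN/m²
Numerator = 18.7 + 105.28·cos²29.1°·tan24.0° = 18.7 + 105.28·0.7635·0.4452 = 54.487 kPa
Denominator = 105.28·sin29.1°·cos29.1° = 105.28·0.4863·0.8738 = 44.738 kPa
FS = 54.487 / 44.738 = 1.218

FS = 1.22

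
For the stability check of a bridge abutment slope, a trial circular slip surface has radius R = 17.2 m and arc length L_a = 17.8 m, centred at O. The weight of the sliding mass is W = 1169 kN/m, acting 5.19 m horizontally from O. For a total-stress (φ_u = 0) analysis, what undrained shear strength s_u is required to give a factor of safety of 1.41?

s_u = 27.9 kPa

FS = s_u·L_a·R / (W·d), so s_u = FS·W·d / (L_a·R).
s_u = 1.41·1169·5.19 / (17.80·17.2) = 8554.6 / 306.16 = 27.94 kPa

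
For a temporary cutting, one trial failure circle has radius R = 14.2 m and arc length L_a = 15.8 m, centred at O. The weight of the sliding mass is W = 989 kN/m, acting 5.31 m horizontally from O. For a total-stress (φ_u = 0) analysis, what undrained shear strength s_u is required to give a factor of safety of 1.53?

FS = s_u·L_a·R / (W·d), so s_u = FS·W·d / (L_a·R).
s_u = 1.53·989·5.31 / (15.80·14.2) = 8034.9 / 224.36 = 35.81 kPa

s_u = 35.8 kPa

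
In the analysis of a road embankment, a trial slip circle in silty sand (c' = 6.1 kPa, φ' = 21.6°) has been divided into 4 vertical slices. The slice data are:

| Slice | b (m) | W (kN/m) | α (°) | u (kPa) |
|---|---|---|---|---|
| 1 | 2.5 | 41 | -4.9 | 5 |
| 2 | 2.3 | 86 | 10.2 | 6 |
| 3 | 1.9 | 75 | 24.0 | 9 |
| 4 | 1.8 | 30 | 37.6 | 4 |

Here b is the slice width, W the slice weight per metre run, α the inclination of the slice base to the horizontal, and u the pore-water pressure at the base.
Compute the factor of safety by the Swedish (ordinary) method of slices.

Ordinary method of slices: FS = Σ[c'·Δl_i + (W_i cosα_i − u_i·Δl_i)·tanφ'] / Σ W_i sinα_i, with Δl_i = b_i / cosα_i.
Slice 1: Δl = 2.5/cos(-4.9°) = 2.509 m; N'_1 = 41·cos(-4.9°) − 5·2.509 = 28.3; c'Δl = 15.31; W sinα = -3.5
Slice 2: Δl = 2.3/cos10.2° = 2.337 m; N'_2 = 86·cos10.2° − 6·2.337 = 70.6; c'Δl = 14.26; W sinα = 15.2
Slice 3: Δl = 1.9/cos24.0° = 2.080 m; N'_3 = 75·cos24.0° − 9·2.080 = 49.8; c'Δl = 12.69; W sinα = 30.5
Slice 4: Δl = 1.8/cos37.6° = 2.272 m; N'_4 = 30·cos37.6° − 4·2.272 = 14.7; c'Δl = 13.86; W sinα = 18.3
Σc'Δl = 56.1 kN/m; ΣN' = 163.4 kN/m; ΣW sinα = 60.5 kN/m
Resisting = 56.1 + 163.4·tan21.6° = 56.1 + 64.7 = 120.8 kN/m
FS = 120.8 / 60.5 = 1.996

FS = 2.00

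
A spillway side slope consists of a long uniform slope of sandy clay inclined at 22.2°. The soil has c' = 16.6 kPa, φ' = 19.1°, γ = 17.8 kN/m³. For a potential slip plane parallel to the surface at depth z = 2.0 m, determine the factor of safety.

FS = 2.18

For an infinite slope with a slip plane parallel to the surface (no pore pressure): FS = [c' + γz cos²β tanφ'] / [γz sinβ cosβ].
γz = 17.8·2.0 = 35.60 kN/m²
Numerator = 16.6 + 35.60·cos²22.2°·tan19.1° = 16.6 + 35.60·0.8572·0.3463 = 27.168 kPa
Denominator = 35.60·sin22.2°·cos22.2° = 35.60·0.3778·0.9259 = 12.454 kPa
FS = 27.168 / 12.454 = 2.181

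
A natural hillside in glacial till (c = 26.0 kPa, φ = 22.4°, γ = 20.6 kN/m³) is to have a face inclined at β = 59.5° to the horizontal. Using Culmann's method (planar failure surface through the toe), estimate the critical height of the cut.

H_c = 19.87 m

Culmann's analysis gives the critical failure plane at α_cr = (β + φ)/2 = (59.5 + 22.4)/2 = 41.0°, and the critical height
H_c = (4c/γ) · sinβ cosφ / [1 − cos(β − φ)]
    = (4·26.0/20.6) · sin59.5°·cos22.4° / [1 − cos(37.1°)]
    = 5.049 · 0.8616·0.9245 / [1 − 0.7976]
    = 5.049 · 0.7966 / 0.2024
    = 19.87 m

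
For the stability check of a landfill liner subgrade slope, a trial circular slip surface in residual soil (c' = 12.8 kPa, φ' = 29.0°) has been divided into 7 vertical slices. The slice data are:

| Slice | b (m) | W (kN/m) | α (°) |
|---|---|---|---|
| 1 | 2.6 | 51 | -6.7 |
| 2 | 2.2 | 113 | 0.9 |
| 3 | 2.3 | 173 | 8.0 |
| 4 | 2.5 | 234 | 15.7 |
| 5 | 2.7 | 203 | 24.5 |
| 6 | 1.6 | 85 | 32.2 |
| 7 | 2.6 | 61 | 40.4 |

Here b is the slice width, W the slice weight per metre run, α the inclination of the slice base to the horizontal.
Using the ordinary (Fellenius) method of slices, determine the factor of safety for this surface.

Ordinary method of slices: FS = Σ[c'·Δl_i + (W_i cosα_i)·tanφ'] / Σ W_i sinα_i, with Δl_i = b_i / cosα_i.
Slice 1: Δl = 2.6/cos(-6.7°) = 2.618 m; N'_1 = 51·cos(-6.7°) = 50.7; c'Δl = 33.51; W sinα = -6.0
Slice 2: Δl = 2.2/cos0.9° = 2.200 m; N'_2 = 113·cos0.9° = 113.0; c'Δl = 28.16; W sinα = 1.8
Slice 3: Δl = 2.3/cos8.0° = 2.323 m; N'_3 = 173·cos8.0° = 171.3; c'Δl = 29.73; W sinα = 24.1
Slice 4: Δl = 2.5/cos15.7° = 2.597 m; N'_4 = 234·cos15.7° = 225.3; c'Δl = 33.24; W sinα = 63.3
Slice 5: Δl = 2.7/cos24.5° = 2.967 m; N'_5 = 203·cos24.5° = 184.7; c'Δl = 37.98; W sinα = 84.2
Slice 6: Δl = 1.6/cos32.2° = 1.891 m; N'_6 = 85·cos32.2° = 71.9; c'Δl = 24.20; W sinα = 45.3
Slice 7: Δl = 2.6/cos40.4° = 3.414 m; N'_7 = 61·cos40.4° = 46.5; c'Δl = 43.70; W sinα = 39.5
Σc'Δl = 230.5 kN/m; ΣN' = 863.3 kN/m; ΣW sinα = 252.2 kN/m
Resisting = 230.5 + 863.3·tan29.0° = 230.5 + 478.5 = 709.1 kN/m
FS = 709.1 / 252.2 = 2.811

FS = 2.81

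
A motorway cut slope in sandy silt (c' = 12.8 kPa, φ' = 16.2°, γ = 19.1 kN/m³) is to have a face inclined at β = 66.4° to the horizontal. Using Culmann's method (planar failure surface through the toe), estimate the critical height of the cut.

Culmann's analysis gives the critical failure plane at α_cr = (β + φ')/2 = (66.4 + 16.2)/2 = 41.3°, and the critical height
H_c = (4c'/γ) · sinβ cosφ' / [1 − cos(β − φ')]
    = (4·12.8/19.1) · sin66.4°·cos16.2° / [1 − cos(50.2°)]
    = 2.681 · 0.9164·0.9603 / [1 − 0.6401]
    = 2.681 · 0.8800 / 0.3599
    = 6.55 m

H_c = 6.55 m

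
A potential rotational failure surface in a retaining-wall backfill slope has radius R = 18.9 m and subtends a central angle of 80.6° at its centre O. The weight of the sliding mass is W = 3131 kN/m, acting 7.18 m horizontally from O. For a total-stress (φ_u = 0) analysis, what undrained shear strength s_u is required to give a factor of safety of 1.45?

s_u = 64.9 kPa

FS = s_u·L_a·R / (W·d), so s_u = FS·W·d / (L_a·R).
Arc length L_a = R·θ = 18.9·(80.6°·π/180) = 18.9·1.4067 = 26.59 m
s_u = 1.45·3131·7.18 / (26.59·18.9) = 32596.8 / 502.50 = 64.87 kPa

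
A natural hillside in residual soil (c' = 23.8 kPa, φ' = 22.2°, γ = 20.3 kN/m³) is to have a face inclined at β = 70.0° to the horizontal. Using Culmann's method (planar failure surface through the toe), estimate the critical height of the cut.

H_c = 12.43 m

Culmann's analysis gives the critical failure plane at α_cr = (β + φ')/2 = (70.0 + 22.2)/2 = 46.1°, and the critical height
H_c = (4c'/γ) · sinβ cosφ' / [1 − cos(β − φ')]
    = (4·23.8/20.3) · sin70.0°·cos22.2° / [1 − cos(47.8°)]
    = 4.690 · 0.9397·0.9259 / [1 − 0.6717]
    = 4.690 · 0.8700 / 0.3283
    = 12.43 m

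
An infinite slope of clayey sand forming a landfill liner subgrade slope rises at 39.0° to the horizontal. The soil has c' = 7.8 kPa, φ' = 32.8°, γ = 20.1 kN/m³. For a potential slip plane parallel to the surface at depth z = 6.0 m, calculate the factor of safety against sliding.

FS = 0.93

For an infinite slope with a slip plane parallel to the surface (no pore pressure): FS = [c' + γz cos²β tanφ'] / [γz sinβ cosβ].
γz = 20.1·6.0 = 120.60 kN/m²
Numerator = 7.8 + 120.60·cos²39.0°·tan32.8° = 7.8 + 120.60·0.6040·0.6445 = 54.740 kPa
Denominator = 120.60·sin39.0°·cos39.0° = 120.60·0.6293·0.7771 = 58.982 kPa
FS = 54.740 / 58.982 = 0.928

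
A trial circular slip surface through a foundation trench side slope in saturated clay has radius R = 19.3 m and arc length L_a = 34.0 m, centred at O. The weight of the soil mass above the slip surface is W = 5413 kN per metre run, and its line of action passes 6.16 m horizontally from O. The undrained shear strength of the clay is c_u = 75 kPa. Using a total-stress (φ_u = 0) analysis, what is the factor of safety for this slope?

Taking moments about the centre O, the resisting moment is provided by the undrained shear strength acting along the arc:
M_R = c_u·L_a·R = 75·34.00·19.3 = 49215.0 kN·m/m
M_D = W·d = 5413·6.16 = 33344.1 kN·m/m
FS = M_R / M_D = 49215.0 / 33344.1 = 1.476

FS = 1.48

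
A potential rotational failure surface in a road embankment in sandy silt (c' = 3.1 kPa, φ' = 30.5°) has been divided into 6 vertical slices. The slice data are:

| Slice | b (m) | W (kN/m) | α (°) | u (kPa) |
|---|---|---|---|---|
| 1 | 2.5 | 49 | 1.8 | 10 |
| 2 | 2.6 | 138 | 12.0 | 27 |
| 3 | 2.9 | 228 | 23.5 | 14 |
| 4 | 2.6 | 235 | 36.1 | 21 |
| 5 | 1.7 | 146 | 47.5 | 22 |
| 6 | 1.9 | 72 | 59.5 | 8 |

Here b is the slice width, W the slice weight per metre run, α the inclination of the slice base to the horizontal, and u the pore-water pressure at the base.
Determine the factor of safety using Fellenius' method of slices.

FS = 0.71

Ordinary method of slices: FS = Σ[c'·Δl_i + (W_i cosα_i − u_i·Δl_i)·tanφ'] / Σ W_i sinα_i, with Δl_i = b_i / cosα_i.
Slice 1: Δl = 2.5/cos1.8° = 2.501 m; N'_1 = 49·cos1.8° − 10·2.501 = 24.0; c'Δl = 7.75; W sinα = 1.5
Slice 2: Δl = 2.6/cos12.0° = 2.658 m; N'_2 = 138·cos12.0° − 27·2.658 = 63.2; c'Δl = 8.24; W sinα = 28.7
Slice 3: Δl = 2.9/cos23.5° = 3.162 m; N'_3 = 228·cos23.5° − 14·3.162 = 164.8; c'Δl = 9.80; W sinα = 90.9
Slice 4: Δl = 2.6/cos36.1° = 3.218 m; N'_4 = 235·cos36.1° − 21·3.218 = 122.3; c'Δl = 9.98; W sinα = 138.5
Slice 5: Δl = 1.7/cos47.5° = 2.516 m; N'_5 = 146·cos47.5° − 22·2.516 = 43.3; c'Δl = 7.80; W sinα = 107.6
Slice 6: Δl = 1.9/cos59.5° = 3.744 m; N'_6 = 72·cos59.5° − 8·3.744 = 6.6; c'Δl = 11.61; W sinα = 62.0
Σc'Δl = 55.2 kN/m; ΣN' = 424.2 kN/m; ΣW sinα = 429.3 kN/m
Resisting = 55.2 + 424.2·tan30.5° = 55.2 + 249.9 = 305.0 kN/m
FS = 305.0 / 429.3 = 0.711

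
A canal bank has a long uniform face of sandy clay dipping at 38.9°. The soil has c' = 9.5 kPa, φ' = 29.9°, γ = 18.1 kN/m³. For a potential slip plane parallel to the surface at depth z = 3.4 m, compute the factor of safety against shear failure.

For an infinite slope with a slip plane parallel to the surface (no pore pressure): FS = [c' + γz cos²β tanφ'] / [γz sinβ cosβ].
γz = 18.1·3.4 = 61.54 kN/m²
Numerator = 9.5 + 61.54·cos²38.9°·tan29.9° = 9.5 + 61.54·0.6057·0.5750 = 30.933 kPa
Denominator = 61.54·sin38.9°·cos38.9° = 61.54·0.6280·0.7782 = 30.075 kPa
FS = 30.933 / 30.075 = 1.029

FS = 1.03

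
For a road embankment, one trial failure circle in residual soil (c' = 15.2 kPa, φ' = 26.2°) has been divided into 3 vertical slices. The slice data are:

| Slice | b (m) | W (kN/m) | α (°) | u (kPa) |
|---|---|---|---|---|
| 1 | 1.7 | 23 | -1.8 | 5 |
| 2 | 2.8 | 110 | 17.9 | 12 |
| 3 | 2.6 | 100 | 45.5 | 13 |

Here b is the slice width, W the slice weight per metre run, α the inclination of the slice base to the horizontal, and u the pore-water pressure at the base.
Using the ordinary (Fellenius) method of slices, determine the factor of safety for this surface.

FS = 1.71

Ordinary method of slices: FS = Σ[c'·Δl_i + (W_i cosα_i − u_i·Δl_i)·tanφ'] / Σ W_i sinα_i, with Δl_i = b_i / cosα_i.
Slice 1: Δl = 1.7/cos(-1.8°) = 1.701 m; N'_1 = 23·cos(-1.8°) − 5·1.701 = 14.5; c'Δl = 25.85; W sinα = -0.7
Slice 2: Δl = 2.8/cos17.9° = 2.942 m; N'_2 = 110·cos17.9° − 12·2.942 = 69.4; c'Δl = 44.72; W sinα = 33.8
Slice 3: Δl = 2.6/cos45.5° = 3.709 m; N'_3 = 100·cos45.5° − 13·3.709 = 21.9; c'Δl = 56.38; W sinα = 71.3
Σc'Δl = 127.0 kN/m; ΣN' = 105.7 kN/m; ΣW sinα = 104.4 kN/m
Resisting = 127.0 + 105.7·tan26.2° = 127.0 + 52.0 = 179.0 kN/m
FS = 179.0 / 104.4 = 1.714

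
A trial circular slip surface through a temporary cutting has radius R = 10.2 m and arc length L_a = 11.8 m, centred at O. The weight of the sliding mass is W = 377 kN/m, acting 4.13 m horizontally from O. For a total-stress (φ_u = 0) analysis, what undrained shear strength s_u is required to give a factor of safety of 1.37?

s_u = 17.7 kPa

FS = s_u·L_a·R / (W·d), so s_u = FS·W·d / (L_a·R).
s_u = 1.37·377·4.13 / (11.80·10.2) = 2133.1 / 120.36 = 17.72 kPa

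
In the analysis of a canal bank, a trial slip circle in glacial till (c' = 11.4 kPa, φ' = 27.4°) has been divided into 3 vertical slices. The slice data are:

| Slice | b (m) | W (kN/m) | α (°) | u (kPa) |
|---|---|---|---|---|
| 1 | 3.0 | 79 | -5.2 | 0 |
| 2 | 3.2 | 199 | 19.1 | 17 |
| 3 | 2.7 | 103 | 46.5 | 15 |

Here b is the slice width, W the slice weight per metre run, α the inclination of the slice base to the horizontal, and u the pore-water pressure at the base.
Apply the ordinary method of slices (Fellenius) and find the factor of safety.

FS = 1.75

Ordinary method of slices: FS = Σ[c'·Δl_i + (W_i cosα_i − u_i·Δl_i)·tanφ'] / Σ W_i sinα_i, with Δl_i = b_i / cosα_i.
Slice 1: Δl = 3.0/cos(-5.2°) = 3.012 m; N'_1 = 79·cos(-5.2°) − 0·3.012 = 78.7; c'Δl = 34.34; W sinα = -7.2
Slice 2: Δl = 3.2/cos19.1° = 3.386 m; N'_2 = 199·cos19.1° − 17·3.386 = 130.5; c'Δl = 38.61; W sinα = 65.1
Slice 3: Δl = 2.7/cos46.5° = 3.922 m; N'_3 = 103·cos46.5° − 15·3.922 = 12.1; c'Δl = 44.72; W sinα = 74.7
Σc'Δl = 117.7 kN/m; ΣN' = 221.2 kN/m; ΣW sinα = 132.7 kN/m
Resisting = 117.7 + 221.2·tan27.4° = 117.7 + 114.7 = 232.3 kN/m
FS = 232.3 / 132.7 = 1.751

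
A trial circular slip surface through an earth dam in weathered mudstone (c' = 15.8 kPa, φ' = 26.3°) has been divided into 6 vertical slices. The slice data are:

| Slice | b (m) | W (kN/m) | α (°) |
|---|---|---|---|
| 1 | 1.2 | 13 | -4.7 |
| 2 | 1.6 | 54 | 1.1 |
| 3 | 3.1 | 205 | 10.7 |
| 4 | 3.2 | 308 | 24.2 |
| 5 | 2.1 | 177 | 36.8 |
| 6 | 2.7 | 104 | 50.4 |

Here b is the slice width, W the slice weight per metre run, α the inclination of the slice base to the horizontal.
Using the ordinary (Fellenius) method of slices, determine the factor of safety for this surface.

Ordinary method of slices: FS = Σ[c'·Δl_i + (W_i cosα_i)·tanφ'] / Σ W_i sinα_i, with Δl_i = b_i / cosα_i.
Slice 1: Δl = 1.2/cos(-4.7°) = 1.204 m; N'_1 = 13·cos(-4.7°) = 13.0; c'Δl = 19.02; W sinα = -1.1
Slice 2: Δl = 1.6/cos1.1° = 1.600 m; N'_2 = 54·cos1.1° = 54.0; c'Δl = 25.28; W sinα = 1.0
Slice 3: Δl = 3.1/cos10.7° = 3.155 m; N'_3 = 205·cos10.7° = 201.4; c'Δl = 49.85; W sinα = 38.1
Slice 4: Δl = 3.2/cos24.2° = 3.508 m; N'_4 = 308·cos24.2° = 280.9; c'Δl = 55.43; W sinα = 126.3
Slice 5: Δl = 2.1/cos36.8° = 2.623 m; N'_5 = 177·cos36.8° = 141.7; c'Δl = 41.44; W sinα = 106.0
Slice 6: Δl = 2.7/cos50.4° = 4.236 m; N'_6 = 104·cos50.4° = 66.3; c'Δl = 66.93; W sinα = 80.1
Σc'Δl = 257.9 kN/m; ΣN' = 757.3 kN/m; ΣW sinα = 350.4 kN/m
Resisting = 257.9 + 757.3·tan26.3° = 257.9 + 374.3 = 632.2 kN/m
FS = 632.2 / 350.4 = 1.804

FS = 1.80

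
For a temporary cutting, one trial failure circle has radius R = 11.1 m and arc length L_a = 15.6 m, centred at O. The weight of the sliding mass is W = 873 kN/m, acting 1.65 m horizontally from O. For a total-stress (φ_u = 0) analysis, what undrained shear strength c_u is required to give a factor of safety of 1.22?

FS = c_u·L_a·R / (W·d), so c_u = FS·W·d / (L_a·R).
c_u = 1.22·873·1.65 / (15.60·11.1) = 1757.3 / 173.16 = 10.15 kPa

c_u = 10.1 kPa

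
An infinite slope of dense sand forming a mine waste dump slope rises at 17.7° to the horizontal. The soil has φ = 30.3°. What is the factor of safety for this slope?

FS = 1.83

For a dry cohesionless infinite slope the factor of safety is FS = tanφ / tanβ.
FS = tan30.3° / tan17.7° = 0.5844 / 0.3191 = 1.831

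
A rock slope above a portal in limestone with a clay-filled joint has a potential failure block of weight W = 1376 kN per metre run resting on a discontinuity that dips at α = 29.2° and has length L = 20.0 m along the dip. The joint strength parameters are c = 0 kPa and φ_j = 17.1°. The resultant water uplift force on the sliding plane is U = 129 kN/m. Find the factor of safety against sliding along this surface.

FS = 0.49

Resolving the block weight along and normal to the plane and applying the Mohr–Coulomb strength on the joint:
N' = W cosα − U = 1376·cos29.2° − 129 = 1072.1 kN/m
Driving force T = W sinα = 1376·sin29.2° = 671.3 kN/m
Resisting force R = c·L + N'·tanφ_j = 0·20.0 + 1072.1·tan17.1° = 0.0 + 329.8 = 329.8 kN/m
FS = R / T = 329.8 / 671.3 = 0.491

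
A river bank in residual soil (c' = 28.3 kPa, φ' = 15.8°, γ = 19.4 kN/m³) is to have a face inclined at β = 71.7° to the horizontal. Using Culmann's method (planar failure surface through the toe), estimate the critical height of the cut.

H_c = 12.13 m

Culmann's analysis gives the critical failure plane at α_cr = (β + φ')/2 = (71.7 + 15.8)/2 = 43.8°, and the critical height
H_c = (4c'/γ) · sinβ cosφ' / [1 − cos(β − φ')]
    = (4·28.3/19.4) · sin71.7°·cos15.8° / [1 − cos(55.9°)]
    = 5.835 · 0.9494·0.9622 / [1 − 0.5606]
    = 5.835 · 0.9136 / 0.4394
    = 12.13 m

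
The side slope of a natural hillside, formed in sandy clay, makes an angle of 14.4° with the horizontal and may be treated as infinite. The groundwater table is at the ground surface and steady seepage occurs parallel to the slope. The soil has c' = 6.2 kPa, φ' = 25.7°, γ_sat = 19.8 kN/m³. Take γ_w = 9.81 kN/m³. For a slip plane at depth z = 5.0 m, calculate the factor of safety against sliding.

FS = 1.21

With seepage parallel to the slope and the water table at the surface, the effective normal stress on the slip plane uses the buoyant unit weight γ' = γ_sat − γ_w while the driving shear stress uses γ_sat:
FS = [c' + γ' z cos²β tanφ'] / [γ_sat z sinβ cosβ]
γ' = 19.8 − 9.81 = 9.99 kN/m³
Numerator = 6.2 + 9.99·5.0·cos²14.4°·tan25.7° = 6.2 + 9.99·5.0·0.9382·0.4813 = 28.753 kPa
Denominator = 19.8·5.0·sin14.4°·cos14.4° = 19.8·5.0·0.2487·0.9686 = 23.847 kPa
FS = 28.753 / 23.847 = 1.206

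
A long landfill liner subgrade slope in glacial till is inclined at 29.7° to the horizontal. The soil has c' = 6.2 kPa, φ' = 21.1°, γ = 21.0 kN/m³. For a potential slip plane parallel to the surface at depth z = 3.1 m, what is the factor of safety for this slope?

FS = 0.90

For an infinite slope with a slip plane parallel to the surface (no pore pressure): FS = [c' + γz cos²β tanφ'] / [γz sinβ cosβ].
γz = 21.0·3.1 = 65.10 kN/m²
Numerator = 6.2 + 65.10·cos²29.7°·tan21.1° = 6.2 + 65.10·0.7545·0.3859 = 25.154 kPa
Denominator = 65.10·sin29.7°·cos29.7° = 65.10·0.4955·0.8686 = 28.017 kPa
FS = 25.154 / 28.017 = 0.898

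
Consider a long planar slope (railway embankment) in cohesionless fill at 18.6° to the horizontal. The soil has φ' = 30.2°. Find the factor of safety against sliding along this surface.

FS = 1.73

For a dry cohesionless infinite slope the factor of safety is FS = tanφ' / tanβ.
FS = tan30.2° / tan18.6° = 0.5820 / 0.3365 = 1.729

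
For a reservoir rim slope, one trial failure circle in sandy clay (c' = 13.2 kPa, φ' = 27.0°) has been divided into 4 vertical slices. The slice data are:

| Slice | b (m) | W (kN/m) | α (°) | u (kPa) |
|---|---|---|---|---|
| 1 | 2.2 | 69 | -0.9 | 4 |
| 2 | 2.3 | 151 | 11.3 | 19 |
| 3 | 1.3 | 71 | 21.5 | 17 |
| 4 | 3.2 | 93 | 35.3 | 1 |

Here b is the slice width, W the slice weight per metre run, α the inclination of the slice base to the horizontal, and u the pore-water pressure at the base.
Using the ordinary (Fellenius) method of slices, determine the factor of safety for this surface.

FS = 2.51

Ordinary method of slices: FS = Σ[c'·Δl_i + (W_i cosα_i − u_i·Δl_i)·tanφ'] / Σ W_i sinα_i, with Δl_i = b_i / cosα_i.
Slice 1: Δl = 2.2/cos(-0.9°) = 2.200 m; N'_1 = 69·cos(-0.9°) − 4·2.200 = 60.2; c'Δl = 29.04; W sinα = -1.1
Slice 2: Δl = 2.3/cos11.3° = 2.345 m; N'_2 = 151·cos11.3° − 19·2.345 = 103.5; c'Δl = 30.96; W sinα = 29.6
Slice 3: Δl = 1.3/cos21.5° = 1.397 m; N'_3 = 71·cos21.5° − 17·1.397 = 42.3; c'Δl = 18.44; W sinα = 26.0
Slice 4: Δl = 3.2/cos35.3° = 3.921 m; N'_4 = 93·cos35.3° − 1·3.921 = 72.0; c'Δl = 51.76; W sinα = 53.7
Σc'Δl = 130.2 kN/m; ΣN' = 278.0 kN/m; ΣW sinα = 108.3 kN/m
Resisting = 130.2 + 278.0·tan27.0° = 130.2 + 141.6 = 271.8 kN/m
FS = 271.8 / 108.3 = 2.511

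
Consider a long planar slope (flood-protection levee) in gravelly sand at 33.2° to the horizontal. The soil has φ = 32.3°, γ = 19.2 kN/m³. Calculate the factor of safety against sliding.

For a dry cohesionless infinite slope the factor of safety is FS = tanφ / tanβ.
FS = tan32.3° / tan33.2° = 0.6322 / 0.6544 = 0.966

FS = 0.97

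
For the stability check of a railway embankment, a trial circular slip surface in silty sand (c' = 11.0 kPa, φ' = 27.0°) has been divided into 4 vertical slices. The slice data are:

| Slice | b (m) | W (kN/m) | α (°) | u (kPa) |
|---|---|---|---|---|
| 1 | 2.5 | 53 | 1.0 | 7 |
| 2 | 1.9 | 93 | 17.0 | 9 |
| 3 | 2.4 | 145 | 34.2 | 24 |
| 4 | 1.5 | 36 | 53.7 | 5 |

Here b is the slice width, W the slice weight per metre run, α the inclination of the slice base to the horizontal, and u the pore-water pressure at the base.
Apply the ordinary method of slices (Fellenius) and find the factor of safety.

FS = 1.40

Ordinary method of slices: FS = Σ[c'·Δl_i + (W_i cosα_i − u_i·Δl_i)·tanφ'] / Σ W_i sinα_i, with Δl_i = b_i / cosα_i.
Slice 1: Δl = 2.5/cos1.0° = 2.500 m; N'_1 = 53·cos1.0° − 7·2.500 = 35.5; c'Δl = 27.50; W sinα = 0.9
Slice 2: Δl = 1.9/cos17.0° = 1.987 m; N'_2 = 93·cos17.0° − 9·1.987 = 71.1; c'Δl = 21.85; W sinα = 27.2
Slice 3: Δl = 2.4/cos34.2° = 2.902 m; N'_3 = 145·cos34.2° − 24·2.902 = 50.3; c'Δl = 31.92; W sinα = 81.5
Slice 4: Δl = 1.5/cos53.7° = 2.534 m; N'_4 = 36·cos53.7° − 5·2.534 = 8.6; c'Δl = 27.87; W sinα = 29.0
Σc'Δl = 109.1 kN/m; ΣN' = 165.5 kN/m; ΣW sinα = 138.6 kN/m
Resisting = 109.1 + 165.5·tan27.0° = 109.1 + 84.3 = 193.5 kN/m
FS = 193.5 / 138.6 = 1.396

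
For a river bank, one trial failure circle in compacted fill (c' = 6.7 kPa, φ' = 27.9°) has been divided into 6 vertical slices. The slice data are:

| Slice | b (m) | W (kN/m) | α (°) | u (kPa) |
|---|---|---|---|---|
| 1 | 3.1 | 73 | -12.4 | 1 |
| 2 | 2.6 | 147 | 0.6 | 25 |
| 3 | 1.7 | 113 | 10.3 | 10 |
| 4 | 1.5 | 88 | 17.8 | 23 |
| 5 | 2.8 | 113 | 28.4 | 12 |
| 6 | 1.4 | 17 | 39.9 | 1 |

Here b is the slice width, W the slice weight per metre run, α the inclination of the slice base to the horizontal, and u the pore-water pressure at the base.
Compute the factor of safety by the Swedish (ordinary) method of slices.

Ordinary method of slices: FS = Σ[c'·Δl_i + (W_i cosα_i − u_i·Δl_i)·tanφ'] / Σ W_i sinα_i, with Δl_i = b_i / cosα_i.
Slice 1: Δl = 3.1/cos(-12.4°) = 3.174 m; N'_1 = 73·cos(-12.4°) − 1·3.174 = 68.1; c'Δl = 21.27; W sinα = -15.7
Slice 2: Δl = 2.6/cos0.6° = 2.600 m; N'_2 = 147·cos0.6° − 25·2.600 = 82.0; c'Δl = 17.42; W sinα = 1.5
Slice 3: Δl = 1.7/cos10.3° = 1.728 m; N'_3 = 113·cos10.3° − 10·1.728 = 93.9; c'Δl = 11.58; W sinα = 20.2
Slice 4: Δl = 1.5/cos17.8° = 1.575 m; N'_4 = 88·cos17.8° − 23·1.575 = 47.6; c'Δl = 10.56; W sinα = 26.9
Slice 5: Δl = 2.8/cos28.4° = 3.183 m; N'_5 = 113·cos28.4° − 12·3.183 = 61.2; c'Δl = 21.33; W sinα = 53.7
Slice 6: Δl = 1.4/cos39.9° = 1.825 m; N'_6 = 17·cos39.9° − 1·1.825 = 11.2; c'Δl = 12.23; W sinα = 10.9
Σc'Δl = 94.4 kN/m; ΣN' = 364.0 kN/m; ΣW sinα = 97.6 kN/m
Resisting = 94.4 + 364.0·tan27.9° = 94.4 + 192.7 = 287.1 kN/m
FS = 287.1 / 97.6 = 2.941

FS = 2.94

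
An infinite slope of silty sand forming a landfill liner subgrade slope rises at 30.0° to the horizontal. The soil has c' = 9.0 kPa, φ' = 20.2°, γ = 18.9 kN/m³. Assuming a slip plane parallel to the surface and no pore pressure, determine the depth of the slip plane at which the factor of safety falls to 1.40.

Setting FS = 1.40 in FS = [c' + γz cos²β tanφ'] / [γz sinβ cosβ] and solving for z:
z = c' / [γ cosβ (FS·sinβ − cosβ·tanφ')]
  = 9.0 / [18.9·cos30.0°·(1.40·sin30.0° − cos30.0°·tan20.2°)]
  = 9.0 / [18.9·0.8660·(1.40·0.5000 − 0.8660·0.3679)]
  = 9.0 / 6.2421 = 1.442 m

z = 1.44 m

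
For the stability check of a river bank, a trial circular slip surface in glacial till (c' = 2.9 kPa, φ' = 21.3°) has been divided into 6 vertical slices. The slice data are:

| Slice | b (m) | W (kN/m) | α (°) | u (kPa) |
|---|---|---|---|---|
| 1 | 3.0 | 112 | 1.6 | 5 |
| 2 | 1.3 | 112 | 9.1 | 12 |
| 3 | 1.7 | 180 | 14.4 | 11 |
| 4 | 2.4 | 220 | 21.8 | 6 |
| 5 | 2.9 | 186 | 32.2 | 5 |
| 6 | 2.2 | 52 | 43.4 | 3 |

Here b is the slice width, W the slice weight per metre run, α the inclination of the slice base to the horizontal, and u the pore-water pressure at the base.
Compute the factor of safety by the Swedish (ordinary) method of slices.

FS = 1.13

Ordinary method of slices: FS = Σ[c'·Δl_i + (W_i cosα_i − u_i·Δl_i)·tanφ'] / Σ W_i sinα_i, with Δl_i = b_i / cosα_i.
Slice 1: Δl = 3.0/cos1.6° = 3.001 m; N'_1 = 112·cos1.6° − 5·3.001 = 97.0; c'Δl = 8.70; W sinα = 3.1
Slice 2: Δl = 1.3/cos9.1° = 1.317 m; N'_2 = 112·cos9.1° − 12·1.317 = 94.8; c'Δl = 3.82; W sinα = 17.7
Slice 3: Δl = 1.7/cos14.4° = 1.755 m; N'_3 = 180·cos14.4° − 11·1.755 = 155.0; c'Δl = 5.09; W sinα = 44.8
Slice 4: Δl = 2.4/cos21.8° = 2.585 m; N'_4 = 220·cos21.8° − 6·2.585 = 188.8; c'Δl = 7.50; W sinα = 81.7
Slice 5: Δl = 2.9/cos32.2° = 3.427 m; N'_5 = 186·cos32.2° − 5·3.427 = 140.3; c'Δl = 9.94; W sinα = 99.1
Slice 6: Δl = 2.2/cos43.4° = 3.028 m; N'_6 = 52·cos43.4° − 3·3.028 = 28.7; c'Δl = 8.78; W sinα = 35.7
Σc'Δl = 43.8 kN/m; ΣN' = 704.5 kN/m; ΣW sinα = 282.1 kN/m
Resisting = 43.8 + 704.5·tan21.3° = 43.8 + 274.7 = 318.5 kN/m
FS = 318.5 / 282.1 = 1.129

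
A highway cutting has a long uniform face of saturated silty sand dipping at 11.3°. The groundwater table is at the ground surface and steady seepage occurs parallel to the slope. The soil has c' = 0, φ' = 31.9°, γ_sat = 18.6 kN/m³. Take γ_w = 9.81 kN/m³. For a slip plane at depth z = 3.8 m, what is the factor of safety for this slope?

With seepage parallel to the slope and the water table at the surface, the effective normal stress on the slip plane uses the buoyant unit weight γ' = γ_sat − γ_w while the driving shear stress uses γ_sat:
FS = [c' + γ' z cos²β tanφ'] / [γ_sat z sinβ cosβ]
(For c' = 0 this reduces to FS = (γ'/γ_sat)·tanφ'/tanβ.)
γ' = 18.6 − 9.81 = 8.79 kN/m³
Numerator = 0.0 + 8.79·3.8·cos²11.3°·tan31.9° = 0.0 + 8.79·3.8·0.9616·0.6224 = 19.993 kPa
Denominator = 18.6·3.8·sin11.3°·cos11.3° = 18.6·3.8·0.1959·0.9806 = 13.581 kPa
FS = 19.993 / 13.581 = 1.472

FS = 1.47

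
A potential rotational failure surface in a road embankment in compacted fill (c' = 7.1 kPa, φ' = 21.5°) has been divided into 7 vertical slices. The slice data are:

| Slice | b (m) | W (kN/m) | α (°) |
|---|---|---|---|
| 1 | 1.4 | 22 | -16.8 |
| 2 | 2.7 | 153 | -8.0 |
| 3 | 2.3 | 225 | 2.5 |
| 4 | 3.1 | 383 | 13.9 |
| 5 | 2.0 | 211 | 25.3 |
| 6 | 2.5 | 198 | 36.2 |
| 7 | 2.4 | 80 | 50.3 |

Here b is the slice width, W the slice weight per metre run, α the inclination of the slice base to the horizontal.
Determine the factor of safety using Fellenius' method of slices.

Ordinary method of slices: FS = Σ[c'·Δl_i + (W_i cosα_i)·tanφ'] / Σ W_i sinα_i, with Δl_i = b_i / cosα_i.
Slice 1: Δl = 1.4/cos(-16.8°) = 1.462 m; N'_1 = 22·cos(-16.8°) = 21.1; c'Δl = 10.38; W sinα = -6.4
Slice 2: Δl = 2.7/cos(-8.0°) = 2.727 m; N'_2 = 153·cos(-8.0°) = 151.5; c'Δl = 19.36; W sinα = -21.3
Slice 3: Δl = 2.3/cos2.5° = 2.302 m; N'_3 = 225·cos2.5° = 224.8; c'Δl = 16.35; W sinα = 9.8
Slice 4: Δl = 3.1/cos13.9° = 3.194 m; N'_4 = 383·cos13.9° = 371.8; c'Δl = 22.67; W sinα = 92.0
Slice 5: Δl = 2.0/cos25.3° = 2.212 m; N'_5 = 211·cos25.3° = 190.8; c'Δl = 15.71; W sinα = 90.2
Slice 6: Δl = 2.5/cos36.2° = 3.098 m; N'_6 = 198·cos36.2° = 159.8; c'Δl = 22.00; W sinα = 116.9
Slice 7: Δl = 2.4/cos50.3° = 3.757 m; N'_7 = 80·cos50.3° = 51.1; c'Δl = 26.68; W sinα = 61.6
Σc'Δl = 133.1 kN/m; ΣN' = 1170.8 kN/m; ΣW sinα = 342.8 kN/m
Resisting = 133.1 + 1170.8·tan21.5° = 133.1 + 461.2 = 594.3 kN/m
FS = 594.3 / 342.8 = 1.734

FS = 1.73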